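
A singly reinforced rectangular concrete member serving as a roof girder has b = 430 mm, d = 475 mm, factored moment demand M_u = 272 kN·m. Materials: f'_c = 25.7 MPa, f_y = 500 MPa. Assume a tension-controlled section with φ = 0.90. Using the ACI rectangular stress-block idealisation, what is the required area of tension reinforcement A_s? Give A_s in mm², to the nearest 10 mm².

A_s ≈ 1380 mm²

M_n = M_u/φ = 272/0.90 = 302.222 kN·m.
With M_n = 0.85 f'_c a b (d − a/2), solve the quadratic for a:
a = d − √(d² − 2M_n/(0.85 f'_c b)) = 475 − √(475² − 2 × 302.222×10⁶/(0.85 × 25.7 × 430)) = 73.41 mm.
A_s = 0.85 f'_c a b / f_y = 0.85 × 25.7 × 73.41 × 430 / 500 = 1379.1 mm².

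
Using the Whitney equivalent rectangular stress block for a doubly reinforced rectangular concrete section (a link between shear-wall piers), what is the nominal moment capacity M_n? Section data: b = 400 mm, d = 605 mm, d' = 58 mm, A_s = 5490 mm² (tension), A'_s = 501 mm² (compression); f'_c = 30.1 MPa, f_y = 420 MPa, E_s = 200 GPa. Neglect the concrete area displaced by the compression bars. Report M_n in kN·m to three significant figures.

M_n ≈ 1170 kN·m

Assume both tension and compression steel yield.
Net tension couple steel: A_s − A'_s = 4989 mm².
a = (A_s − A'_s) f_y / (0.85 f'_c b) = 2095380/(0.85 × 30.1 × 400) = 204.75 mm.
c = a/β₁ = 204.75/0.835 = 245.21 mm; ε'_s = 0.003(c − d')/c = 0.0023 ≥ f_y/E_s = 0.0021, so compression steel does yield.
M_n = (A_s − A'_s) f_y (d − a/2) + A'_s f_y (d − d') = [2095380 × (605 − 102.375) + 210420 × (605 − 58)] × 10⁻⁶ = 1053.19 + 115.10 = 1168.29 kN·m.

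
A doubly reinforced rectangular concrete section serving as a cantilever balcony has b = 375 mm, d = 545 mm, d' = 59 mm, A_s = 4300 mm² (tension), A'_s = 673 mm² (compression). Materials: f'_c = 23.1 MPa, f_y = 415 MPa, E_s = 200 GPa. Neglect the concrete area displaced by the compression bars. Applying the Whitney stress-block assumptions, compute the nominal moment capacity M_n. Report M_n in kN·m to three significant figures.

M_n ≈ 802 kN·m

Assume both tension and compression steel yield.
Net tension couple steel: A_s − A'_s = 3627 mm².
a = (A_s − A'_s) f_y / (0.85 f'_c b) = 1505205/(0.85 × 23.1 × 375) = 204.42 mm.
c = a/β₁ = 204.42/0.85 = 240.49 mm; ε'_s = 0.003(c − d')/c = 0.0023 ≥ f_y/E_s = 0.0021, so compression steel does yield.
M_n = (A_s − A'_s) f_y (d − a/2) + A'_s f_y (d − d') = [1505205 × (545 − 102.21) + 279295 × (545 − 59)] × 10⁻⁶ = 666.49 + 135.74 = 802.23 kN·m.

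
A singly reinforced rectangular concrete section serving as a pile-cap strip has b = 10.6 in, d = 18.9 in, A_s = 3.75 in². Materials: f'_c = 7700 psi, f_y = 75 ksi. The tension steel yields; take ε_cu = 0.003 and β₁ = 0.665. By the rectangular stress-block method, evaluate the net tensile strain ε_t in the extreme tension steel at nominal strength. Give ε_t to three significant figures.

ε_t ≈ 0.00630

a = A_s f_y/(0.85 f'_c b) = 4.054 in.
β₁ = 0.665, so c = a/β₁ = 4.054/0.665 = 6.096 in.
From the linear strain diagram with ε_cu = 0.003: ε_t = 0.003 (d − c)/c = 0.003 × (18.9 − 6.096)/6.096 = 0.00630.
Since ε_t ≥ 0.005, the section is tension-controlled.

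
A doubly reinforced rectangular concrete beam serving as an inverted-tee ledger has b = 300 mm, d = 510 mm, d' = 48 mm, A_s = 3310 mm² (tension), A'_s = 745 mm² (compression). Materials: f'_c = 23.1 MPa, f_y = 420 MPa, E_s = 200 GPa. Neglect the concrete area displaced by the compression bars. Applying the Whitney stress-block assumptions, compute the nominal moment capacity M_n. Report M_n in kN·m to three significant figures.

M_n ≈ 595 kN·m

Assume both tension and compression steel yield.
Net tension couple steel: A_s − A'_s = 2565 mm².
a = (A_s − A'_s) f_y / (0.85 f'_c b) = 1077300/(0.85 × 23.1 × 300) = 182.89 mm.
c = a/β₁ = 182.89/0.85 = 215.16 mm; ε'_s = 0.003(c − d')/c = 0.0023 ≥ f_y/E_s = 0.0021, so compression steel does yield.
M_n = (A_s − A'_s) f_y (d − a/2) + A'_s f_y (d − d') = [1077300 × (510 − 91.445) + 312900 × (510 − 48)] × 10⁻⁶ = 450.91 + 144.56 = 595.47 kN·m.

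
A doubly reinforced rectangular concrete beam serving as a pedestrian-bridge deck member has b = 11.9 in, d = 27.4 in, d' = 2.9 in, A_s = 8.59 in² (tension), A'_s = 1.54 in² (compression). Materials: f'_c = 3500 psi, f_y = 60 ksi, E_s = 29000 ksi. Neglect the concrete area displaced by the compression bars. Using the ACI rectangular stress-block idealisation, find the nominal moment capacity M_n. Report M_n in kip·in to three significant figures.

Assume both steels yield.
a = (A_s − A'_s) f_y/(0.85 f'_c b) = (8.59 − 1.54) × 60/(0.85 × 3.5 × 11.9) = 11.948 in.
c = a/β₁ = 11.948/0.85 = 14.056 in; ε'_s = 0.003(c − d')/c = 0.0024 ≥ ε_y = 0.0021, so the compression steel yields.
M_n = (A_s − A'_s) f_y (d − a/2) + A'_s f_y (d − d') = 423 × (27.4 − 5.974) + 92.4 × (27.4 − 2.9) = 9063.2 + 2263.8 = 11327.0 kip·in.

M_n ≈ 11300 kip·in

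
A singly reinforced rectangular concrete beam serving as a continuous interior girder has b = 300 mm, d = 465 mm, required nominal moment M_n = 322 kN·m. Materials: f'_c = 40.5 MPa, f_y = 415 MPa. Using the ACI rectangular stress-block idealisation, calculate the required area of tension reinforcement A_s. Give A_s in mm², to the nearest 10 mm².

A_s ≈ 1810 mm²

With M_n = 0.85 f'_c a b (d − a/2), solve the quadratic for a:
a = d − √(d² − 2M_n/(0.85 f'_c b)) = 465 − √(465² − 2 × 322×10⁶/(0.85 × 40.5 × 300)) = 72.74 mm.
A_s = 0.85 f'_c a b / f_y = 0.85 × 40.5 × 72.74 × 300 / 415 = 1810.2 mm².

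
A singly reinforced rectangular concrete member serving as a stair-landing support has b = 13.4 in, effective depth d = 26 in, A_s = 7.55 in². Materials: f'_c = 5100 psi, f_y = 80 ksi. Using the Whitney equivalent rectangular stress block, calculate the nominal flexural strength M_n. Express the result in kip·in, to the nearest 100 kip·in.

M_n ≈ 12600 kip·in

T = A_s f_y = 7.55 × 80 = 604 kips.
a = T/(0.85 f'_c b) = 604/(0.85 × 5.1 × 13.4) = 10.398 in.
M_n = T(d − a/2) = 604 × (26 − 5.199) = 12563.8 kip·in.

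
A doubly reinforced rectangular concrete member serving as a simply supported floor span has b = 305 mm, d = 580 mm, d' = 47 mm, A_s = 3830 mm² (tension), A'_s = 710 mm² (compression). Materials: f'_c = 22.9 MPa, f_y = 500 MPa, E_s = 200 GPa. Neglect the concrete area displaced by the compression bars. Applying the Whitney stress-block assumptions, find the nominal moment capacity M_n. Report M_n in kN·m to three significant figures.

M_n ≈ 889 kN·m

Assume both tension and compression steel yield.
Net tension couple steel: A_s − A'_s = 3120 mm².
a = (A_s − A'_s) f_y / (0.85 f'_c b) = 1560000/(0.85 × 22.9 × 305) = 262.77 mm.
c = a/β₁ = 262.77/0.85 = 309.14 mm; ε'_s = 0.003(c − d')/c = 0.0025 ≥ f_y/E_s = 0.0025, so compression steel does yield.
M_n = (A_s − A'_s) f_y (d − a/2) + A'_s f_y (d − d') = [1560000 × (580 − 131.385) + 355000 × (580 − 47)] × 10⁻⁶ = 699.84 + 189.22 = 889.06 kN·m.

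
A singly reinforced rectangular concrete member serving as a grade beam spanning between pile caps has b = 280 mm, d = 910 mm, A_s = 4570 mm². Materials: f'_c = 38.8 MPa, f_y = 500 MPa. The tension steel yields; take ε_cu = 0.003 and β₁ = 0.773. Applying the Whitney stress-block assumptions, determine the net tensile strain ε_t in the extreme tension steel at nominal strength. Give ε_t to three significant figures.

a = A_s f_y/(0.85 f'_c b) = 247.44 mm.
β₁ = 0.773, so c = a/β₁ = 247.44/0.773 = 320.10 mm.
From the linear strain diagram with ε_cu = 0.003: ε_t = 0.003 (d − c)/c = 0.003 × (910 − 320.10)/320.10 = 0.00553.
Since ε_t ≥ 0.005, the section is tension-controlled.

ε_t ≈ 0.00553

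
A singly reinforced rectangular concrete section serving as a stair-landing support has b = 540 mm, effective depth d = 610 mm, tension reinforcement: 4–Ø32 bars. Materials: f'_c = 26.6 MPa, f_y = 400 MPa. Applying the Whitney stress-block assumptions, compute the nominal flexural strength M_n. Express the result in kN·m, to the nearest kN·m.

M_n ≈ 717 kN·m

A_s = 4 × 804 = 3216 mm².
T = A_s f_y = 3216 × 400 = 1286400 N = 1286.4 kN.
From C = T: a = T/(0.85 f'_c b) = 1286400/(0.85 × 26.6 × 540) = 105.36 mm.
M_n = T(d − a/2) = 1286.4 kN × (610 − 52.68) mm = 716.94 kN·m.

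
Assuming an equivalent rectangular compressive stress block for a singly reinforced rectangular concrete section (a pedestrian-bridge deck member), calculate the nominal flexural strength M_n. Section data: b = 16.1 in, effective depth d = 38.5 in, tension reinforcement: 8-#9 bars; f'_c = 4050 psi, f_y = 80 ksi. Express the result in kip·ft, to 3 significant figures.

A_s = 8 × 1 = 8 in².
T = A_s f_y = 8 × 80 = 640 kips.
a = T/(0.85 f'_c b) = 640/(0.85 × 4.05 × 16.1) = 11.547 in.
M_n = T(d − a/2) = 640 × (38.5 − 5.7735) = 20945.0 kip·in = 20945.0/12 = 1745.42 kip·ft.

M_n ≈ 1750 kip·ft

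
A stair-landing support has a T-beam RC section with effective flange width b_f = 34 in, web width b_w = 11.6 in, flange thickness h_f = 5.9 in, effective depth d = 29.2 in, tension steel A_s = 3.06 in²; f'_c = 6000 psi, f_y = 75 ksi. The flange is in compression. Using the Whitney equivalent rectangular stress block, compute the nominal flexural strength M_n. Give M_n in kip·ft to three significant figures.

M_n ≈ 546 kip·ft

Tension: T = A_s f_y = 3.06 × 75 = 229.5 kips.
Try a within the flange: a = T/(0.85 f'_c b_f) = 229.5/(0.85 × 6 × 34) = 1.324 in.
Since a = 1.324 ≤ h_f = 5.9 in, the stress block lies entirely in the flange; analyse as a rectangular beam of width b_f.
M_n = T(d − a/2) = 229.5 × (29.2 − 0.662) = 6549.5 kip·in.
M_n = 6549.5/12 = 545.79 kip·ft.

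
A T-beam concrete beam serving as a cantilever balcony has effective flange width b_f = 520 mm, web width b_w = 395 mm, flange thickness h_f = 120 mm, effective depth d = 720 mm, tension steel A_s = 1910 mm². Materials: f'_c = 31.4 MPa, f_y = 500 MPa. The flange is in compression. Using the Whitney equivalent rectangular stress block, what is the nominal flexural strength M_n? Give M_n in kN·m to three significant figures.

Tension: T = A_s f_y = 1910 × 500 = 955000 N.
Try a within the flange: a = T/(0.85 f'_c b_f) = 955000/(0.85 × 31.4 × 520) = 68.81 mm.
Since a = 68.81 ≤ h_f = 120 mm, the stress block lies entirely in the flange; analyse as a rectangular beam of width b_f.
M_n = T(d − a/2) = 955000 × (720 − 34.405) = 654.74 × 10⁶ N·mm.
M_n = 654.74 kN·m.

M_n ≈ 655 kN·m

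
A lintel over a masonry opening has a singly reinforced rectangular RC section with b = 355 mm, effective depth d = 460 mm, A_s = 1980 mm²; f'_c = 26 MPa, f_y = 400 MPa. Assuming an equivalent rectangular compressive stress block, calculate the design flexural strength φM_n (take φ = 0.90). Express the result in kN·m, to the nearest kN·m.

φM_n ≈ 292 kN·m

T = A_s f_y = 1980 × 400 = 792000 N = 792 kN.
From C = T: a = T/(0.85 f'_c b) = 792000/(0.85 × 26 × 355) = 100.95 mm.
M_n = T(d − a/2) = 792 kN × (460 − 50.475) mm = 324.34 kN·m.
φM_n = 0.90 × 324.34 = 291.91 kN·m.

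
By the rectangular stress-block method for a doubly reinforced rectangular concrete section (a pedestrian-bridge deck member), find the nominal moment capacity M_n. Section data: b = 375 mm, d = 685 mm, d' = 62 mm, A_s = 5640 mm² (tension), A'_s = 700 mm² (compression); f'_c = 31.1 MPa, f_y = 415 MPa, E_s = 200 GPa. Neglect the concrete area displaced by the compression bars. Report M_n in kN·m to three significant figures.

M_n ≈ 1370 kN·m

Assume both tension and compression steel yield.
Net tension couple steel: A_s − A'_s = 4940 mm².
a = (A_s − A'_s) f_y / (0.85 f'_c b) = 2050100/(0.85 × 31.1 × 375) = 206.81 mm.
c = a/β₁ = 206.81/0.828 = 249.77 mm; ε'_s = 0.003(c − d')/c = 0.0023 ≥ f_y/E_s = 0.0021, so compression steel does yield.
M_n = (A_s − A'_s) f_y (d − a/2) + A'_s f_y (d − d') = [2050100 × (685 − 103.405) + 290500 × (685 − 62)] × 10⁻⁶ = 1192.33 + 180.98 = 1373.31 kN·m.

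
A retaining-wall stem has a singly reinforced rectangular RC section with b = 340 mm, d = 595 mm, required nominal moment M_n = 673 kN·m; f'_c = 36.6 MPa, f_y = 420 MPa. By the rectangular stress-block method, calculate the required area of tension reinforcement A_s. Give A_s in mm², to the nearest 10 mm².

With M_n = 0.85 f'_c a b (d − a/2), solve the quadratic for a:
a = d − √(d² − 2M_n/(0.85 f'_c b)) = 595 − √(595² − 2 × 673×10⁶/(0.85 × 36.6 × 340)) = 118.79 mm.
A_s = 0.85 f'_c a b / f_y = 0.85 × 36.6 × 118.79 × 340 / 420 = 2991.6 mm².

A_s ≈ 2990 mm²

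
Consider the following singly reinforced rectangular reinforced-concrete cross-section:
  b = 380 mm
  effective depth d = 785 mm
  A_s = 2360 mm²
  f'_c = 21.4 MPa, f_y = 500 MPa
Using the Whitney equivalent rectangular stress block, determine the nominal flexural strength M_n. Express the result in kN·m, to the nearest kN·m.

T = A_s f_y = 2360 × 500 = 1180000 N = 1180 kN.
From C = T: a = T/(0.85 f'_c b) = 1180000/(0.85 × 21.4 × 380) = 170.71 mm.
M_n = T(d − a/2) = 1180 kN × (785 − 85.355) mm = 825.58 kN·m.

M_n ≈ 826 kN·m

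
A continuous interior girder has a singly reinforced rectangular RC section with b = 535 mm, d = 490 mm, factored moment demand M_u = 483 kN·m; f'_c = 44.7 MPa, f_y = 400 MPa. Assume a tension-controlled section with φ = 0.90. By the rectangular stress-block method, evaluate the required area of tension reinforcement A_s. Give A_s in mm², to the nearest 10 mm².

M_n = M_u/φ = 483/0.90 = 536.667 kN·m.
With M_n = 0.85 f'_c a b (d − a/2), solve the quadratic for a:
a = d − √(d² − 2M_n/(0.85 f'_c b)) = 490 − √(490² − 2 × 536.667×10⁶/(0.85 × 44.7 × 535)) = 57.22 mm.
A_s = 0.85 f'_c a b / f_y = 0.85 × 44.7 × 57.22 × 535 / 400 = 2907.8 mm².

A_s ≈ 2910 mm²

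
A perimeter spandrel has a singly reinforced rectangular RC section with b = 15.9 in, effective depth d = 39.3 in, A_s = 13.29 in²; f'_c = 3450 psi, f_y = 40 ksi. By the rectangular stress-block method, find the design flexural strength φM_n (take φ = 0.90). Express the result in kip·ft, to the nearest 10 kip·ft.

T = A_s f_y = 13.29 × 40 = 531.6 kips.
a = T/(0.85 f'_c b) = 531.6/(0.85 × 3.45 × 15.9) = 11.401 in.
M_n = T(d − a/2) = 531.6 × (39.3 − 5.7005) = 17861.5 kip·in = 17861.5/12 = 1488.46 kip·ft.
φM_n = 0.90 × 1488.46 = 1339.61 kip·ft.

φM_n ≈ 1340 kip·ft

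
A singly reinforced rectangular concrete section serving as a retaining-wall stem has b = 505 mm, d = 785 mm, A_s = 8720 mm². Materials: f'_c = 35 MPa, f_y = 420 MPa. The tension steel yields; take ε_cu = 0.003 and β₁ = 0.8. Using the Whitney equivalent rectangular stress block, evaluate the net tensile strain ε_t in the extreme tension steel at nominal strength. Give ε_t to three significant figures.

a = A_s f_y/(0.85 f'_c b) = 243.77 mm.
β₁ = 0.8, so c = a/β₁ = 243.77/0.8 = 304.71 mm.
From the linear strain diagram with ε_cu = 0.003: ε_t = 0.003 (d − c)/c = 0.003 × (785 − 304.71)/304.71 = 0.00473.
ε_t is between 0.004 and 0.005 — transition zone.

ε_t ≈ 0.00473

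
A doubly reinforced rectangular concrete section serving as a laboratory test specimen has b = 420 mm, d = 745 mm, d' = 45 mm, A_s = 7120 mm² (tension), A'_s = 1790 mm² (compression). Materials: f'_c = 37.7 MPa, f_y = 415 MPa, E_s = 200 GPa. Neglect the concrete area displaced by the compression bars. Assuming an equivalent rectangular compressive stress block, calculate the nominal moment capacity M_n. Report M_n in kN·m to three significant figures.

Assume both tension and compression steel yield.
Net tension couple steel: A_s − A'_s = 5330 mm².
a = (A_s − A'_s) f_y / (0.85 f'_c b) = 2211950/(0.85 × 37.7 × 420) = 164.35 mm.
c = a/β₁ = 164.35/0.781 = 210.44 mm; ε'_s = 0.003(c − d')/c = 0.0024 ≥ f_y/E_s = 0.0021, so compression steel does yield.
M_n = (A_s − A'_s) f_y (d − a/2) + A'_s f_y (d − d') = [2211950 × (745 − 82.175) + 742850 × (745 − 45)] × 10⁻⁶ = 1466.14 + 520.00 = 1986.14 kN·m.

M_n ≈ 1990 kN·m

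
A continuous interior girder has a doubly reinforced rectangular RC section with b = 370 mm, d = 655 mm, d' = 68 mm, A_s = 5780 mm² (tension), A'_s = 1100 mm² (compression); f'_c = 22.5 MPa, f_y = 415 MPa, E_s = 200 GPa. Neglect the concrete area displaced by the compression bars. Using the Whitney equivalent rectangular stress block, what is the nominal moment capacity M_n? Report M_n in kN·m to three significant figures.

M_n ≈ 1270 kN·m

Assume both tension and compression steel yield.
Net tension couple steel: A_s − A'_s = 4680 mm².
a = (A_s − A'_s) f_y / (0.85 f'_c b) = 1942200/(0.85 × 22.5 × 370) = 274.47 mm.
c = a/β₁ = 274.47/0.85 = 322.91 mm; ε'_s = 0.003(c − d')/c = 0.0024 ≥ f_y/E_s = 0.0021, so compression steel does yield.
M_n = (A_s − A'_s) f_y (d − a/2) + A'_s f_y (d − d') = [1942200 × (655 − 137.235) + 456500 × (655 − 68)] × 10⁻⁶ = 1005.60 + 267.97 = 1273.57 kN·m.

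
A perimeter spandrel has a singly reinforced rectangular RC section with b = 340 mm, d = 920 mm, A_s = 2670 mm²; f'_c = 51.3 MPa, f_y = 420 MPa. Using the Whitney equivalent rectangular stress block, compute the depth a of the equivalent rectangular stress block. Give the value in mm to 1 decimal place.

a ≈ 75.6 mm

T = A_s f_y = 2670 × 420 = 1121400 N = 1121.4 kN.
Setting C = 0.85 f'_c a b equal to T: a = 1121400/(0.85 × 51.3 × 340) = 75.6 mm.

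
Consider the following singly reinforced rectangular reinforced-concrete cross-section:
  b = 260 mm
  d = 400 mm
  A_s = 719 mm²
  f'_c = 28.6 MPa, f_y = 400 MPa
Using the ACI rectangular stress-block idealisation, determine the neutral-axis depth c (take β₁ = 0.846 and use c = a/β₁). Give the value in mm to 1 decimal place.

T = A_s f_y = 719 × 400 = 287600 N = 287.6 kN.
Setting C = 0.85 f'_c a b equal to T: a = 287600/(0.85 × 28.6 × 260) = 45.502 mm.
With β₁ = 0.846, c = a/β₁ = 45.502/0.846 = 53.8 mm.

c ≈ 53.8 mm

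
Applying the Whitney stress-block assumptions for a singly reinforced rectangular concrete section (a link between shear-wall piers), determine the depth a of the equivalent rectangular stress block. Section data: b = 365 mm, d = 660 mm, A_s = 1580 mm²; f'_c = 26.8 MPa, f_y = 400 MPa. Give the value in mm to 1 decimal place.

a ≈ 76.0 mm

T = A_s f_y = 1580 × 400 = 632000 N = 632 kN.
Setting C = 0.85 f'_c a b equal to T: a = 632000/(0.85 × 26.8 × 365) = 76.0 mm.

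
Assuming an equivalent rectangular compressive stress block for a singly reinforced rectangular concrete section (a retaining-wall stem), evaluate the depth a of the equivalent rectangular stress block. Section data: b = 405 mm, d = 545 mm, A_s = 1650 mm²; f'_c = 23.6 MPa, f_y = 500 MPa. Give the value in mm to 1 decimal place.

a ≈ 101.5 mm

T = A_s f_y = 1650 × 500 = 825000 N = 825 kN.
Setting C = 0.85 f'_c a b equal to T: a = 825000/(0.85 × 23.6 × 405) = 101.5 mm.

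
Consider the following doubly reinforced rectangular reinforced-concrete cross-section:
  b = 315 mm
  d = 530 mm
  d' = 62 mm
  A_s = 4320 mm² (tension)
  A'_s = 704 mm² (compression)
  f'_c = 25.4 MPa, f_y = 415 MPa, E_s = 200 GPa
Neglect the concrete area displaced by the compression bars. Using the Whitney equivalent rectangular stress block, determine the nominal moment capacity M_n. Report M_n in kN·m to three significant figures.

Assume both tension and compression steel yield.
Net tension couple steel: A_s − A'_s = 3616 mm².
a = (A_s − A'_s) f_y / (0.85 f'_c b) = 1500640/(0.85 × 25.4 × 315) = 220.65 mm.
c = a/β₁ = 220.65/0.85 = 259.59 mm; ε'_s = 0.003(c − d')/c = 0.0023 ≥ f_y/E_s = 0.0021, so compression steel does yield.
M_n = (A_s − A'_s) f_y (d − a/2) + A'_s f_y (d − d') = [1500640 × (530 − 110.325) + 292160 × (530 − 62)] × 10⁻⁶ = 629.78 + 136.73 = 766.51 kN·m.

M_n ≈ 767 kN·m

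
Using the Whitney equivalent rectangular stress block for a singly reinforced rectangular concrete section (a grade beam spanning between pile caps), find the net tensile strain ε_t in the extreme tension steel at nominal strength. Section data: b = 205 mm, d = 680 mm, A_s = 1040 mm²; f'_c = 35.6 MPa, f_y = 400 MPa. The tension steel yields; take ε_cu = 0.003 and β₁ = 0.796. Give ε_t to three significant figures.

a = A_s f_y/(0.85 f'_c b) = 67.06 mm.
β₁ = 0.796, so c = a/β₁ = 67.06/0.796 = 84.25 mm.
From the linear strain diagram with ε_cu = 0.003: ε_t = 0.003 (d − c)/c = 0.003 × (680 − 84.25)/84.25 = 0.0212.
Since ε_t ≥ 0.005, the section is tension-controlled.

ε_t ≈ 0.0212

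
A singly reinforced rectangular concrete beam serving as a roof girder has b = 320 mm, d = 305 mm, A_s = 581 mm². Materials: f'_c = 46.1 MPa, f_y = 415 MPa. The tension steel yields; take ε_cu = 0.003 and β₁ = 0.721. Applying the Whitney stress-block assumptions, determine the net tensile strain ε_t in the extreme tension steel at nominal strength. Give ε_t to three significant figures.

ε_t ≈ 0.0313

a = A_s f_y/(0.85 f'_c b) = 19.23 mm.
β₁ = 0.721, so c = a/β₁ = 19.23/0.721 = 26.67 mm.
From the linear strain diagram with ε_cu = 0.003: ε_t = 0.003 (d − c)/c = 0.003 × (305 − 26.67)/26.67 = 0.0313.
Since ε_t ≥ 0.005, the section is tension-controlled.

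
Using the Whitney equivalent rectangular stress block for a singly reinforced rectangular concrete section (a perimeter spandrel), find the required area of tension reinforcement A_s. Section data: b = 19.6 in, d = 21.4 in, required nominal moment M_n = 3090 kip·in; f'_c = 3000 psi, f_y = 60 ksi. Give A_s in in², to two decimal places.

A_s ≈ 2.60 in²

From M_n = 0.85 f'_c a b (d − a/2):
a = d − √(d² − 2M_n/(0.85 f'_c b)) = 21.4 − √(21.4² − 2 × 3090/(0.85 × 3 × 19.6)) = 3.116 in.
A_s = 0.85 f'_c a b / f_y = 0.85 × 3 × 3.116 × 19.6 / 60 = 2.596 in².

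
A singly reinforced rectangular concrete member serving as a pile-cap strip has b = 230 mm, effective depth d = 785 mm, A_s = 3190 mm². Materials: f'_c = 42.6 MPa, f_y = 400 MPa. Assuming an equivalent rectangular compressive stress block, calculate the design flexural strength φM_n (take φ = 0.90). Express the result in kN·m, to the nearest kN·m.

φM_n ≈ 814 kN·m

T = A_s f_y = 3190 × 400 = 1276000 N = 1276 kN.
From C = T: a = T/(0.85 f'_c b) = 1276000/(0.85 × 42.6 × 230) = 153.21 mm.
M_n = T(d − a/2) = 1276 kN × (785 − 76.605) mm = 903.91 kN·m.
φM_n = 0.90 × 903.91 = 813.52 kN·m.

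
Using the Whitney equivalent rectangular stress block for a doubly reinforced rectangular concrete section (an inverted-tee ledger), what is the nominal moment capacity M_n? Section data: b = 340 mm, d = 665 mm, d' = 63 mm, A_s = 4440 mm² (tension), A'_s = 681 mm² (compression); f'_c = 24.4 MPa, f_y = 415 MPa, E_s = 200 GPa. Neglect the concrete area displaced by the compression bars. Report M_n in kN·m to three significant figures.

Assume both tension and compression steel yield.
Net tension couple steel: A_s − A'_s = 3759 mm².
a = (A_s − A'_s) f_y / (0.85 f'_c b) = 1559985/(0.85 × 24.4 × 340) = 221.22 mm.
c = a/β₁ = 221.22/0.85 = 260.26 mm; ε'_s = 0.003(c − d')/c = 0.0023 ≥ f_y/E_s = 0.0021, so compression steel does yield.
M_n = (A_s − A'_s) f_y (d − a/2) + A'_s f_y (d − d') = [1559985 × (665 − 110.61) + 282615 × (665 − 63)] × 10⁻⁶ = 864.84 + 170.13 = 1034.97 kN·m.

M_n ≈ 1030 kN·m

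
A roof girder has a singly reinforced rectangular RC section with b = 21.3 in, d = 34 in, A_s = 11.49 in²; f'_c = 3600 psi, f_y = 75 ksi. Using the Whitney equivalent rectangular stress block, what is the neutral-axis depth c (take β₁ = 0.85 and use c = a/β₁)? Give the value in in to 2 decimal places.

c ≈ 15.55 in

T = A_s f_y = 11.49 × 75 = 861.75 kips.
a = T/(0.85 f'_c b) = 861.75/(0.85 × 3.6 × 21.3) = 13.2215 in.
With β₁ = 0.85, c = a/β₁ = 13.2215/0.85 = 15.55 in.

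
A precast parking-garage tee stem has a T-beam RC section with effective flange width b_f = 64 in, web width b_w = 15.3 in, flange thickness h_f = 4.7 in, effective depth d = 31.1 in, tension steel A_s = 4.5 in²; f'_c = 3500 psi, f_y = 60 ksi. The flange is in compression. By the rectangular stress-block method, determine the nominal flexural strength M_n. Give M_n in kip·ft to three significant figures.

M_n ≈ 684 kip·ft

Tension: T = A_s f_y = 4.5 × 60 = 270 kips.
Try a within the flange: a = T/(0.85 f'_c b_f) = 270/(0.85 × 3.5 × 64) = 1.418 in.
Since a = 1.418 ≤ h_f = 4.7 in, the stress block lies entirely in the flange; analyse as a rectangular beam of width b_f.
M_n = T(d − a/2) = 270 × (31.1 − 0.709) = 8205.6 kip·in.
M_n = 8205.6/12 = 683.80 kip·ft.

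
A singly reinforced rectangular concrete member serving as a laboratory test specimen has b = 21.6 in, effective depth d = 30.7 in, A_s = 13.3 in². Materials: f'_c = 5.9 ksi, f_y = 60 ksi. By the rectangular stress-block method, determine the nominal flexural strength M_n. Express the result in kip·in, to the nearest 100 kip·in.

T = A_s f_y = 13.3 × 60 = 798 kips.
a = T/(0.85 f'_c b) = 798/(0.85 × 5.9 × 21.6) = 7.367 in.
M_n = T(d − a/2) = 798 × (30.7 − 3.6835) = 21559.2 kip·in.

M_n ≈ 21600 kip·in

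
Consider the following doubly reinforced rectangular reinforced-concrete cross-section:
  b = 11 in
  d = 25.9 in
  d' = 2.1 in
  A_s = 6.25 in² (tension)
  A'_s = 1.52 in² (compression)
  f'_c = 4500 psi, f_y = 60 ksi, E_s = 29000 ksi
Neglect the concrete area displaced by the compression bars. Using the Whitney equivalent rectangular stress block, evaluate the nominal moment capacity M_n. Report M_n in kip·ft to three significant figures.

Assume both steels yield.
a = (A_s − A'_s) f_y/(0.85 f'_c b) = (6.25 − 1.52) × 60/(0.85 × 4.5 × 11) = 6.745 in.
c = a/β₁ = 6.745/0.825 = 8.176 in; ε'_s = 0.003(c − d')/c = 0.0022 ≥ ε_y = 0.0021, so the compression steel yields.
M_n = (A_s − A'_s) f_y (d − a/2) + A'_s f_y (d − d') = 283.8 × (25.9 − 3.3725) + 91.2 × (25.9 − 2.1) = 6393.3 + 2170.6 = 8563.9 kip·in = 8563.9/12 = 713.66 kip·ft.

M_n ≈ 714 kip·ft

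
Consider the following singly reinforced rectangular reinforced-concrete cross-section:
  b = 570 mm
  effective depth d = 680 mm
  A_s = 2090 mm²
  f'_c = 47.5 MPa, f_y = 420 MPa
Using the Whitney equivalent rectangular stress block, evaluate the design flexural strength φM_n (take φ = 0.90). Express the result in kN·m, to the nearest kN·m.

T = A_s f_y = 2090 × 420 = 877800 N = 877.8 kN.
From C = T: a = T/(0.85 f'_c b) = 877800/(0.85 × 47.5 × 570) = 38.14 mm.
M_n = T(d − a/2) = 877.8 kN × (680 − 19.07) mm = 580.16 kN·m.
φM_n = 0.90 × 580.16 = 522.14 kN·m.

φM_n ≈ 522 kN·m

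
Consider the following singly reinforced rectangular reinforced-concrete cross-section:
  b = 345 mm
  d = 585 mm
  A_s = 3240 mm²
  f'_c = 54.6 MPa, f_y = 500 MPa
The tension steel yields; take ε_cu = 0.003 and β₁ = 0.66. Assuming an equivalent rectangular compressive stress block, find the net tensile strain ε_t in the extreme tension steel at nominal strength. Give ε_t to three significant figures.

a = A_s f_y/(0.85 f'_c b) = 101.18 mm.
β₁ = 0.66, so c = a/β₁ = 101.18/0.66 = 153.30 mm.
From the linear strain diagram with ε_cu = 0.003: ε_t = 0.003 (d − c)/c = 0.003 × (585 − 153.30)/153.30 = 0.00845.
Since ε_t ≥ 0.005, the section is tension-controlled.

ε_t ≈ 0.00845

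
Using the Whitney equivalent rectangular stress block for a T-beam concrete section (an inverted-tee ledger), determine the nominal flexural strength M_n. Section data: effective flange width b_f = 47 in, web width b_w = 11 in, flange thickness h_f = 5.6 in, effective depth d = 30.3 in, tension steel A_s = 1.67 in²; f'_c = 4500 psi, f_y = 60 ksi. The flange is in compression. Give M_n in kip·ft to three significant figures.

Tension: T = A_s f_y = 1.67 × 60 = 100.2 kips.
Try a within the flange: a = T/(0.85 f'_c b_f) = 100.2/(0.85 × 4.5 × 47) = 0.557 in.
Since a = 0.557 ≤ h_f = 5.6 in, the stress block lies entirely in the flange; analyse as a rectangular beam of width b_f.
M_n = T(d − a/2) = 100.2 × (30.3 − 0.2785) = 3008.2 kip·in.
M_n = 3008.2/12 = 250.68 kip·ft.

M_n ≈ 251 kip·ft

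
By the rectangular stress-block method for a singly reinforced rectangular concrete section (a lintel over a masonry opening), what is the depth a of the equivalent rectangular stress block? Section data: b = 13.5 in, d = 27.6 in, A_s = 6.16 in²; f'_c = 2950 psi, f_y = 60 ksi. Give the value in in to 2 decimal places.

a ≈ 10.92 in

T = A_s f_y = 6.16 × 60 = 369.6 kips.
a = T/(0.85 f'_c b) = 369.6/(0.85 × 2.95 × 13.5) = 10.92 in.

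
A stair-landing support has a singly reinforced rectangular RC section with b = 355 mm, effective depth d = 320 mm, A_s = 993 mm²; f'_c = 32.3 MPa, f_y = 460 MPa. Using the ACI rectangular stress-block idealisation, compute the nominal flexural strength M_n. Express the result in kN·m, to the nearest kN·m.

T = A_s f_y = 993 × 460 = 456780 N = 456.78 kN.
From C = T: a = T/(0.85 f'_c b) = 456780/(0.85 × 32.3 × 355) = 46.87 mm.
M_n = T(d − a/2) = 456.78 kN × (320 − 23.435) mm = 135.46 kN·m.

M_n ≈ 135 kN·m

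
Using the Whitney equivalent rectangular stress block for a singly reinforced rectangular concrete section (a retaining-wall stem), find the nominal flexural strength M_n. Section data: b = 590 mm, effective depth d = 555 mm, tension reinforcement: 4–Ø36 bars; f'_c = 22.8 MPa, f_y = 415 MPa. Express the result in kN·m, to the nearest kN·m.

M_n ≈ 813 kN·m

A_s = 4 × 1018 = 4072 mm².
T = A_s f_y = 4072 × 415 = 1689880 N = 1689.88 kN.
From C = T: a = T/(0.85 f'_c b) = 1689880/(0.85 × 22.8 × 590) = 147.79 mm.
M_n = T(d − a/2) = 1689.88 kN × (555 − 73.895) mm = 813.01 kN·m.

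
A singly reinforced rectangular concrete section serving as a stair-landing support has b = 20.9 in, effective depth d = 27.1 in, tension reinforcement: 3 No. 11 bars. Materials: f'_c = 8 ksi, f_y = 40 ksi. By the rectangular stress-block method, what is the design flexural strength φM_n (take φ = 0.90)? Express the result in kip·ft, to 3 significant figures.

φM_n ≈ 371 kip·ft

A_s = 3 × 1.56 = 4.68 in².
T = A_s f_y = 4.68 × 40 = 187.2 kips.
a = T/(0.85 f'_c b) = 187.2/(0.85 × 8 × 20.9) = 1.317 in.
M_n = T(d − a/2) = 187.2 × (27.1 − 0.6585) = 4949.8 kip·in = 4949.8/12 = 412.48 kip·ft.
φM_n = 0.90 × 412.48 = 371.23 kip·ft.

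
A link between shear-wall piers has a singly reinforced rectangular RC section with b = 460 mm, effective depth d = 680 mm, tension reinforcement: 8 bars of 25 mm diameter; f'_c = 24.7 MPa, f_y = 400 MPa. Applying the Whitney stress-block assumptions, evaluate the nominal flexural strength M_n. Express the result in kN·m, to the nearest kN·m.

A_s = 8 × 491 = 3928 mm².
T = A_s f_y = 3928 × 400 = 1571200 N = 1571.2 kN.
From C = T: a = T/(0.85 f'_c b) = 1571200/(0.85 × 24.7 × 460) = 162.69 mm.
M_n = T(d − a/2) = 1571.2 kN × (680 − 81.345) mm = 940.61 kN·m.

M_n ≈ 941 kN·m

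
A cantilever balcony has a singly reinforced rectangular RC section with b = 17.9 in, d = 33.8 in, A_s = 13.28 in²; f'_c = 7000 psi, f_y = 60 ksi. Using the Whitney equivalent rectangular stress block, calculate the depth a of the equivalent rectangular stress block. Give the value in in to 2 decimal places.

a ≈ 7.48 in

T = A_s f_y = 13.28 × 60 = 796.8 kips.
a = T/(0.85 f'_c b) = 796.8/(0.85 × 7 × 17.9) = 7.48 in.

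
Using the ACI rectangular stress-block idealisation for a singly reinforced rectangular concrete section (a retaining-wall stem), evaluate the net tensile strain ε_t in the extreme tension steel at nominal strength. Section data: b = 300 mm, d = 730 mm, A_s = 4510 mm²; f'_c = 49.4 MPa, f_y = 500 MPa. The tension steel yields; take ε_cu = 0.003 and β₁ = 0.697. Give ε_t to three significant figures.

ε_t ≈ 0.00553

a = A_s f_y/(0.85 f'_c b) = 179.01 mm.
β₁ = 0.697, so c = a/β₁ = 179.01/0.697 = 256.83 mm.
From the linear strain diagram with ε_cu = 0.003: ε_t = 0.003 (d − c)/c = 0.003 × (730 − 256.83)/256.83 = 0.00553.
Since ε_t ≥ 0.005, the section is tension-controlled.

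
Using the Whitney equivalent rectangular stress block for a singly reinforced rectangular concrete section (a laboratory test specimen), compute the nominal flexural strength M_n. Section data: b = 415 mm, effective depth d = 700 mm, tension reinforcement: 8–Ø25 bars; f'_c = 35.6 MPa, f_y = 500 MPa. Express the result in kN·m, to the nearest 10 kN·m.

M_n ≈ 1220 kN·m

A_s = 8 × 491 = 3928 mm².
T = A_s f_y = 3928 × 500 = 1964000 N = 1964 kN.
From C = T: a = T/(0.85 f'_c b) = 1964000/(0.85 × 35.6 × 415) = 156.40 mm.
M_n = T(d − a/2) = 1964 kN × (700 − 78.2) mm = 1221.22 kN·m.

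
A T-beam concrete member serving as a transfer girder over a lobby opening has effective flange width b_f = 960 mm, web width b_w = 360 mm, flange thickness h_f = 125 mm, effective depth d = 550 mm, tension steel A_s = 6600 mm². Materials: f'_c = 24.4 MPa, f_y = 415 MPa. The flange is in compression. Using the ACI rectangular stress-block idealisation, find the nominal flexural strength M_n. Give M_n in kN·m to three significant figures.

Tension: T = A_s f_y = 6600 × 415 = 2739000 N.
Try a within the flange: a = T/(0.85 f'_c b_f) = 2739000/(0.85 × 24.4 × 960) = 137.57 mm.
a = 137.57 > h_f = 125 mm: the block extends into the web. Split into flange-overhang and web parts.
C_f = 0.85 f'_c (b_f − b_w) h_f = 0.85 × 24.4 × (960 − 360) × 125 = 1555500 N.
Remaining web compression depth: a_w = (T − C_f)/(0.85 f'_c b_w) = (2739000 − 1555500)/(0.85 × 24.4 × 360) = 158.51 mm.
M_n = C_f(d − h_f/2) + (T − C_f)(d − a_w/2) = 1555500 × (550 − 62.5) + 1183500 × (550 − 79.255) = 758.31 + 557.13 = 1315.44 × 10⁶ N·mm.
M_n = 1315.44 kN·m.

M_n ≈ 1320 kN·m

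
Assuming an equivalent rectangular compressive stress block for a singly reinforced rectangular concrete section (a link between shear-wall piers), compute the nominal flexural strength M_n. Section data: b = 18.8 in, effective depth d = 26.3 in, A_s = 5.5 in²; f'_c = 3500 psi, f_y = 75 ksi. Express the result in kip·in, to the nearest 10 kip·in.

M_n ≈ 9330 kip·in

T = A_s f_y = 5.5 × 75 = 412.5 kips.
a = T/(0.85 f'_c b) = 412.5/(0.85 × 3.5 × 18.8) = 7.375 in.
M_n = T(d − a/2) = 412.5 × (26.3 − 3.6875) = 9327.7 kip·in.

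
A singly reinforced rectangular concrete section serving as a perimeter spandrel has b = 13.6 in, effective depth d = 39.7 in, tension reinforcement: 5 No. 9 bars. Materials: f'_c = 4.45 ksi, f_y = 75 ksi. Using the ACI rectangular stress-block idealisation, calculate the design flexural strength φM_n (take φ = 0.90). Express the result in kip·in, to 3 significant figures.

A_s = 5 × 1 = 5 in².
T = A_s f_y = 5 × 75 = 375 kips.
a = T/(0.85 f'_c b) = 375/(0.85 × 4.45 × 13.6) = 7.290 in.
M_n = T(d − a/2) = 375 × (39.7 − 3.645) = 13520.6 kip·in.
φM_n = 0.90 × 13520.6 = 12168.5 kip·in.

φM_n ≈ 12200 kip·in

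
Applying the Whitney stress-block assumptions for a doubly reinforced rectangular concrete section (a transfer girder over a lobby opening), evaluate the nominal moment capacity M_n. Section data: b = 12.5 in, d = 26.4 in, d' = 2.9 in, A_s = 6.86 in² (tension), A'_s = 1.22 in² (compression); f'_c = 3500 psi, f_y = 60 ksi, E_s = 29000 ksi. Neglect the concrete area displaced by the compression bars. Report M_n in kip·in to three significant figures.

Assume both steels yield.
a = (A_s − A'_s) f_y/(0.85 f'_c b) = (6.86 − 1.22) × 60/(0.85 × 3.5 × 12.5) = 9.100 in.
c = a/β₁ = 9.100/0.85 = 10.706 in; ε'_s = 0.003(c − d')/c = 0.0022 ≥ ε_y = 0.0021, so the compression steel yields.
M_n = (A_s − A'_s) f_y (d − a/2) + A'_s f_y (d − d') = 338.4 × (26.4 − 4.55) + 73.2 × (26.4 − 2.9) = 7394.0 + 1720.2 = 9114.2 kip·in.

M_n ≈ 9110 kip·in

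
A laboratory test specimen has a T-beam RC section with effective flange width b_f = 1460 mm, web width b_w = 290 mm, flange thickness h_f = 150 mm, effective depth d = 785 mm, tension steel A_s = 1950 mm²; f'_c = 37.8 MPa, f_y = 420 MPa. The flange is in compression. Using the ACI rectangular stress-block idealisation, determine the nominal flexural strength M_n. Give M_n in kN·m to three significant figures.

M_n ≈ 636 kN·m

Tension: T = A_s f_y = 1950 × 420 = 819000 N.
Try a within the flange: a = T/(0.85 f'_c b_f) = 819000/(0.85 × 37.8 × 1460) = 17.46 mm.
Since a = 17.46 ≤ h_f = 150 mm, the stress block lies entirely in the flange; analyse as a rectangular beam of width b_f.
M_n = T(d − a/2) = 819000 × (785 − 8.73) = 635.77 × 10⁶ N·mm.
M_n = 635.77 kN·m.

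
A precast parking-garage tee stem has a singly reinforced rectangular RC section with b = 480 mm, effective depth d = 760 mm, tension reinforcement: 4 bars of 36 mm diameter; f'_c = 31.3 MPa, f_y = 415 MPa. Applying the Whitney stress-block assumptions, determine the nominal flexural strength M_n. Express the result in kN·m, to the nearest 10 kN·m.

A_s = 4 × 1018 = 4072 mm².
T = A_s f_y = 4072 × 415 = 1689880 N = 1689.88 kN.
From C = T: a = T/(0.85 f'_c b) = 1689880/(0.85 × 31.3 × 480) = 132.33 mm.
M_n = T(d − a/2) = 1689.88 kN × (760 − 66.165) mm = 1172.50 kN·m.

M_n ≈ 1170 kN·m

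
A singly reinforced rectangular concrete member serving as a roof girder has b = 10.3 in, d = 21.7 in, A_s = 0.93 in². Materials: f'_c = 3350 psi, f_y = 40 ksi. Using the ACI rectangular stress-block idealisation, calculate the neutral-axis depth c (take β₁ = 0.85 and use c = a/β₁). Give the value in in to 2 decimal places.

c ≈ 1.49 in

T = A_s f_y = 0.93 × 40 = 37.2 kips.
a = T/(0.85 f'_c b) = 37.2/(0.85 × 3.35 × 10.3) = 1.2684 in.
With β₁ = 0.85, c = a/β₁ = 1.2684/0.85 = 1.49 in.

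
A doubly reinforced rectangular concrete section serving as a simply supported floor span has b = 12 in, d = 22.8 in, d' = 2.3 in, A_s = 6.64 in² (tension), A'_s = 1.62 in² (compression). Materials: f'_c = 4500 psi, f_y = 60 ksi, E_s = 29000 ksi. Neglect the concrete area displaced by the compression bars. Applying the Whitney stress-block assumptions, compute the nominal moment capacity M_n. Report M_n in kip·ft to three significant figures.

M_n ≈ 656 kip·ft

Assume both steels yield.
a = (A_s − A'_s) f_y/(0.85 f'_c b) = (6.64 − 1.62) × 60/(0.85 × 4.5 × 12) = 6.562 in.
c = a/β₁ = 6.562/0.825 = 7.954 in; ε'_s = 0.003(c − d')/c = 0.0021 ≥ ε_y = 0.0021, so the compression steel yields.
M_n = (A_s − A'_s) f_y (d − a/2) + A'_s f_y (d − d') = 301.2 × (22.8 − 3.281) + 97.2 × (22.8 − 2.3) = 5879.1 + 1992.6 = 7871.7 kip·in = 7871.7/12 = 655.98 kip·ft.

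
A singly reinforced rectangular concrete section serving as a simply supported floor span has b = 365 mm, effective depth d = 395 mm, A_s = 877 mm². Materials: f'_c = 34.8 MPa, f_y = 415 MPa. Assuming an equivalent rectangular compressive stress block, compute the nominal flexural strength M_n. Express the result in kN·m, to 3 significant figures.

M_n ≈ 138 kN·m

T = A_s f_y = 877 × 415 = 363955 N = 363.955 kN.
From C = T: a = T/(0.85 f'_c b) = 363955/(0.85 × 34.8 × 365) = 33.71 mm.
M_n = T(d − a/2) = 363.955 kN × (395 − 16.855) mm = 137.63 kN·m.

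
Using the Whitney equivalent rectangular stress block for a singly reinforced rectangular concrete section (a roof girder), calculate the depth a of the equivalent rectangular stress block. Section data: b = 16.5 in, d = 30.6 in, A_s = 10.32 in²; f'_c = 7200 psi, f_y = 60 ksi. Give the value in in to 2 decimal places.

a ≈ 6.13 in

T = A_s f_y = 10.32 × 60 = 619.2 kips.
a = T/(0.85 f'_c b) = 619.2/(0.85 × 7.2 × 16.5) = 6.13 in.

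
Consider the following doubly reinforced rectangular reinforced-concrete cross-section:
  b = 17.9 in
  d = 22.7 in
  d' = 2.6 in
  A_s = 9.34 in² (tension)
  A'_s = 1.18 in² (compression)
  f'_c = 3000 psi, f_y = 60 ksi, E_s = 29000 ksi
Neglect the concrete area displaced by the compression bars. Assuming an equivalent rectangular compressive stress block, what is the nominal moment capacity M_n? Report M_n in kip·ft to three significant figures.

Assume both steels yield.
a = (A_s − A'_s) f_y/(0.85 f'_c b) = (9.34 − 1.18) × 60/(0.85 × 3 × 17.9) = 10.726 in.
c = a/β₁ = 10.726/0.85 = 12.619 in; ε'_s = 0.003(c − d')/c = 0.0024 ≥ ε_y = 0.0021, so the compression steel yields.
M_n = (A_s − A'_s) f_y (d − a/2) + A'_s f_y (d − d') = 489.6 × (22.7 − 5.363) + 70.8 × (22.7 − 2.6) = 8488.2 + 1423.1 = 9911.3 kip·in = 9911.3/12 = 825.94 kip·ft.

M_n ≈ 826 kip·ft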